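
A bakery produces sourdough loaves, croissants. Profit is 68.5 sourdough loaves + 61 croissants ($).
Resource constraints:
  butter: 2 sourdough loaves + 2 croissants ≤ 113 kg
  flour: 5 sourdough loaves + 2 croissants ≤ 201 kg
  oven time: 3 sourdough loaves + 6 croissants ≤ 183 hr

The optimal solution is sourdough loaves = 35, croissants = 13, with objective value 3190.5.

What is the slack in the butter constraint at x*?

17

butter used = 2·35 + 2·13 = 96; slack = 113 − 96 = 17.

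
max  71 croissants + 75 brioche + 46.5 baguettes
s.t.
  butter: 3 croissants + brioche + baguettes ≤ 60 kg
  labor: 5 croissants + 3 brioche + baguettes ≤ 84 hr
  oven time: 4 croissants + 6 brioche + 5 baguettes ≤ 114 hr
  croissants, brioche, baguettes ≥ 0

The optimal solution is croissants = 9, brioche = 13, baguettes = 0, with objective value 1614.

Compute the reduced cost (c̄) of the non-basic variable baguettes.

-5.5

Check each constraint at x*: butter 40/60 (slack 20); labor 84/84 (tight); oven time 114/114 (tight).
Since butter is not tight, its dual is 0.
Dual feasibility on the basic columns requires 5·y_labor + 4·y_oven time = 71, 3·y_labor + 6·y_oven time = 75.
→ y_labor = 7 and y_oven time = 9.
Reduced cost of baguettes: c₃ − yᵀa₃ = 46.5 − (7·1 + 9·5) = 46.5 − 52 = -5.5.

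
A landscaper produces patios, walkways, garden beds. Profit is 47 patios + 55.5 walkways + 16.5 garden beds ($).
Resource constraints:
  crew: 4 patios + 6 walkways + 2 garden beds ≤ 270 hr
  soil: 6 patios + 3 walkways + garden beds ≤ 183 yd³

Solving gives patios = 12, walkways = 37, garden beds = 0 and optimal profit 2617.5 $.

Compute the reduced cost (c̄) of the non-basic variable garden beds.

At the optimum: crew uses 270 of 270 (binding); soil uses 183 of 183 (binding).
The binding rows give the dual system: 4·y_crew + 6·y_soil = 47 and 6·y_crew + 3·y_soil = 55.5.
This yields shadow prices y_crew = 8, y_soil = 2.5.
Reduced cost of garden beds: c₃ − yᵀa₃ = 16.5 − (8·2 + 2.5·1) = 16.5 − 18.5 = -2.

-2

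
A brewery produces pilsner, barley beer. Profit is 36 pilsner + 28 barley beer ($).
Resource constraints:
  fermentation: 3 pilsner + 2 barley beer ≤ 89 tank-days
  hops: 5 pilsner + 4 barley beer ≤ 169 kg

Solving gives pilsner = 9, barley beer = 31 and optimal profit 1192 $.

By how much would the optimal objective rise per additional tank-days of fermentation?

Check each constraint at x*: fermentation 89/89 (tight); hops 169/169 (tight).
Dual feasibility on the basic columns requires 3·y_fermentation + 5·y_hops = 36, 2·y_fermentation + 4·y_hops = 28.
This yields shadow prices y_fermentation = 2, y_hops = 6.
Shadow price of fermentation = 2.

2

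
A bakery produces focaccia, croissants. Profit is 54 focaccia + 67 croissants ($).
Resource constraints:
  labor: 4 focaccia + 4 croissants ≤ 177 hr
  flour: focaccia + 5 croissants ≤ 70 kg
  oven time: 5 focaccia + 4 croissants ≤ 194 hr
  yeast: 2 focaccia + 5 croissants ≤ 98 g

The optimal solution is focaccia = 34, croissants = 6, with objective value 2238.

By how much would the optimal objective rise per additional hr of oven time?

Check each constraint at x*: labor 160/177 (slack 17); flour 64/70 (slack 6); oven time 194/194 (tight); yeast 98/98 (tight).
Since labor, flour are not tight, their duals are 0.
The binding rows give the dual system: 5·y_oven time + 2·y_yeast = 54 and 4·y_oven time + 5·y_yeast = 67.
Solving: y_oven time = 8, y_yeast = 7.
Shadow price of oven time = 8.

8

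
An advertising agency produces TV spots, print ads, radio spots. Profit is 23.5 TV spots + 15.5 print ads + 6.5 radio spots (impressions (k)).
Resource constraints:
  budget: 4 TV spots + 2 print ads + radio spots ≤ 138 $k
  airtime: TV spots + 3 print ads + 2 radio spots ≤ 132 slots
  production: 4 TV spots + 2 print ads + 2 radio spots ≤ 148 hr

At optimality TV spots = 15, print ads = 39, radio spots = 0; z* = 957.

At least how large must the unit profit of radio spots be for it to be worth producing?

8.5

At the optimum: budget uses 138 of 138 (binding); airtime uses 132 of 132 (binding); production uses 138 of 148 (slack = 10).
Slack constraints have shadow price 0 (complementary slackness).
From A_Bᵀ y = c: 4·y_budget + 1·y_airtime = 23.5; 2·y_budget + 3·y_airtime = 15.5.
This yields shadow prices y_budget = 5.5, y_airtime = 1.5.
radio spots enters the basis when its profit ≥ yᵀa₃ = 5.5·1 + 1.5·2 = 8.5.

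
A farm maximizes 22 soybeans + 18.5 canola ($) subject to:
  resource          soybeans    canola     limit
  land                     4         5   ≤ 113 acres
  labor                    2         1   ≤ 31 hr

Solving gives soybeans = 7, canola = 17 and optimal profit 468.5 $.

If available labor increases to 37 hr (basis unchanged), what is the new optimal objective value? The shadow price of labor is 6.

504.5

Δb = 6, so new z* = 468.5 + (6)·(6) = 468.5 + 36 = 504.5.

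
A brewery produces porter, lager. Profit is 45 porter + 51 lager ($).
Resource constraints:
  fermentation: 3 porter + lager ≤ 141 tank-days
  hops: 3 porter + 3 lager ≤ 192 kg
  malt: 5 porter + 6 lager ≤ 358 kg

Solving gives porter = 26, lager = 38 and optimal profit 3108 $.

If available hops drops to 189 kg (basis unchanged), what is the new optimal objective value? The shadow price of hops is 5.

3093

Δb = -3, so new z* = 3108 + (5)·(-3) = 3108 − 15 = 3093.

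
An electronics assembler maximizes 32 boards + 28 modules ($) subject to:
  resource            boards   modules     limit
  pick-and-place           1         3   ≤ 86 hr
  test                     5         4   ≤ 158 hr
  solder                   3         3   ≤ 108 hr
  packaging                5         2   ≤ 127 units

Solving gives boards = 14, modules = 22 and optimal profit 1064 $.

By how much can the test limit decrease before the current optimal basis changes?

Binding constraints: test, solder. The basis is B = [[5,4],[3,3]] with det 3.
Per unit decrease in test, x* moves by d = (-1, 1).
The basis stays optimal until pick-and-place becomes binding; allowable decrease = 3 hr.

3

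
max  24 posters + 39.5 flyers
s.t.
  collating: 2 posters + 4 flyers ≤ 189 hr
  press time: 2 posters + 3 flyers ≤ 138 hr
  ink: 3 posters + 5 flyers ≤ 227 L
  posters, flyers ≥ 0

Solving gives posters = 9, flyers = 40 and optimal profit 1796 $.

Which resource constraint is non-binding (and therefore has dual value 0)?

collating

collating: 178/189 (slack 11)
press time: 138/138 (binding)
ink: 227/227 (binding)
By complementary slackness, a constraint with positive slack has shadow price 0 → collating.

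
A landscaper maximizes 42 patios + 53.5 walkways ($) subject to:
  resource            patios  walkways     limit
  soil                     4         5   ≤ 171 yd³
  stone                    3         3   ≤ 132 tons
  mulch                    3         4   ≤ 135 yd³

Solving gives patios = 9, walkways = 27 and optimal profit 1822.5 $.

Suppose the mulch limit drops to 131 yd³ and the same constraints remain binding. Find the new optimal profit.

1806.5

Check each constraint at x*: soil 171/171 (tight); stone 108/132 (slack 24); mulch 135/135 (tight).
By complementary slackness, y = 0 for the non-binding constraint.
Dual feasibility on the basic columns requires 4·y_soil + 3·y_mulch = 42, 5·y_soil + 4·y_mulch = 53.5.
→ y_soil = 7.5 and y_mulch = 4.
Δz = y_mulch·Δb = 4 × (-4) = -16, so new z* = 1822.5 − 16 = 1806.5.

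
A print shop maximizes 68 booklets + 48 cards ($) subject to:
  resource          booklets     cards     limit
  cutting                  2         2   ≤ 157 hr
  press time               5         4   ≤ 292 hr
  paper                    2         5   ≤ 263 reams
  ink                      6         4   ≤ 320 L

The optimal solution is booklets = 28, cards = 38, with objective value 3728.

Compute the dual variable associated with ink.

Check each constraint at x*: cutting 132/157 (slack 25); press time 292/292 (tight); paper 246/263 (slack 17); ink 320/320 (tight).
Slack constraints have shadow price 0 (complementary slackness).
From A_Bᵀ y = c: 5·y_press time + 6·y_ink = 68; 4·y_press time + 4·y_ink = 48.
Solving: y_press time = 4, y_ink = 8.
Shadow price of ink = 8.

8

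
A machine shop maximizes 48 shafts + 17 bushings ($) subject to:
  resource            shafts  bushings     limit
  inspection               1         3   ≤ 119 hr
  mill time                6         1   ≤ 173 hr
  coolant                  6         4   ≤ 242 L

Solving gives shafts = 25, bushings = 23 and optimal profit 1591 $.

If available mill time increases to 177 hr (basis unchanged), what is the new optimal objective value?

Check each constraint at x*: inspection 94/119 (slack 25); mill time 173/173 (tight); coolant 242/242 (tight).
Slack constraints have shadow price 0 (complementary slackness).
From A_Bᵀ y = c: 6·y_mill time + 6·y_coolant = 48; 1·y_mill time + 4·y_coolant = 17.
→ y_mill time = 5 and y_coolant = 3.
Δz = y_mill time·Δb = 5 × (4) = 20, so new z* = 1591 + 20 = 1611.

1611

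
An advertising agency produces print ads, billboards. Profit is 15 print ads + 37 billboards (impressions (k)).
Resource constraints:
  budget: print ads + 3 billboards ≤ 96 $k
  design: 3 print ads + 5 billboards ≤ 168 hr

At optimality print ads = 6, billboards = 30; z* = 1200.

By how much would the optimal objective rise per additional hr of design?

2

Both budget and design are binding at x*.
Dual feasibility on the basic columns requires 1·y_budget + 3·y_design = 15, 3·y_budget + 5·y_design = 37.
Solving: y_budget = 9, y_design = 2.
Shadow price of design = 2.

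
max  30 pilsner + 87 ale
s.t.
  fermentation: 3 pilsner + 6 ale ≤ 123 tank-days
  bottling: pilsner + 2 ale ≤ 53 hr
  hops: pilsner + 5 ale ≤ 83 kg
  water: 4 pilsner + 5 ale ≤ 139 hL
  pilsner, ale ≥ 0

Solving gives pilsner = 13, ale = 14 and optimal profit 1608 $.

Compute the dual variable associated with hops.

Binding: fermentation and hops. Non-binding: bottling (12 unused), water (17 unused).
Slack constraints have shadow price 0 (complementary slackness).
The binding rows give the dual system: 3·y_fermentation + 1·y_hops = 30 and 6·y_fermentation + 5·y_hops = 87.
Solving: y_fermentation = 7, y_hops = 9.
Shadow price of hops = 9.

9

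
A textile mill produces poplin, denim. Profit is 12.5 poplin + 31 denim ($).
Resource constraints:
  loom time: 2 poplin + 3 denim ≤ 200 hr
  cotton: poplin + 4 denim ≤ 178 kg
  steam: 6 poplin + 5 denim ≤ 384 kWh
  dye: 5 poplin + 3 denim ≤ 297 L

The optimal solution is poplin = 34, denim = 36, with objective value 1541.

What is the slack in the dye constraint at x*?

19

dye used = 5·34 + 3·36 = 278; slack = 297 − 278 = 19.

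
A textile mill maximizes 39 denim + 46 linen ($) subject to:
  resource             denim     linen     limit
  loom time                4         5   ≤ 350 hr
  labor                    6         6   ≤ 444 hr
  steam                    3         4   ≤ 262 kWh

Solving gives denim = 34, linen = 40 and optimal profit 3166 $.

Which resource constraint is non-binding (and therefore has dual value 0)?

loom time: 336/350 (slack 14)
labor: 444/444 (binding)
steam: 262/262 (binding)
By complementary slackness, a constraint with positive slack has shadow price 0 → loom time.

loom time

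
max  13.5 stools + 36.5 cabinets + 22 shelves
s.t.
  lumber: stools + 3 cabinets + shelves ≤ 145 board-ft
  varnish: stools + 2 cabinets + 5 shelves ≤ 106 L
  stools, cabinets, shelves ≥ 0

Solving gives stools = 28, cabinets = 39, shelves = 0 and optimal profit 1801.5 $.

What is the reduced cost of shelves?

-7.5

At the optimum: lumber uses 145 of 145 (binding); varnish uses 106 of 106 (binding).
The binding rows give the dual system: 1·y_lumber + 1·y_varnish = 13.5 and 3·y_lumber + 2·y_varnish = 36.5.
→ y_lumber = 9.5 and y_varnish = 4.
Reduced cost of shelves: c₃ − yᵀa₃ = 22 − (9.5·1 + 4·5) = 22 − 29.5 = -7.5.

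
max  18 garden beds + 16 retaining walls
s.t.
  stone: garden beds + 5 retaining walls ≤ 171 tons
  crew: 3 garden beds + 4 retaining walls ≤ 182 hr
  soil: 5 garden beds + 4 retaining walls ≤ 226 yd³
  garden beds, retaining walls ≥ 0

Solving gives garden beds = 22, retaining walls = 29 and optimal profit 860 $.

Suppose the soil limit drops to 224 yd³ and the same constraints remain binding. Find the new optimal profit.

Check each constraint at x*: stone 167/171 (slack 4); crew 182/182 (tight); soil 226/226 (tight).
Slack constraints have shadow price 0 (complementary slackness).
From A_Bᵀ y = c: 3·y_crew + 5·y_soil = 18; 4·y_crew + 4·y_soil = 16.
Solving: y_crew = 1, y_soil = 3.
Δz = y_soil·Δb = 3 × (-2) = -6, so new z* = 860 − 6 = 854.

854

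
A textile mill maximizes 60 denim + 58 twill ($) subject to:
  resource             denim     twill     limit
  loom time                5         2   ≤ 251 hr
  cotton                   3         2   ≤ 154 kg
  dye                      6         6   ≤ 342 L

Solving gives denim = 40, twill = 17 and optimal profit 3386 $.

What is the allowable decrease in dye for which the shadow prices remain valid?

Binding constraints: cotton, dye. The basis is B = [[3,2],[6,6]] with det 6.
Per unit decrease in dye, x* moves by d = (0.3333, -0.5).
The basis stays optimal until loom time becomes binding; allowable decrease = 25.5 L.

25.5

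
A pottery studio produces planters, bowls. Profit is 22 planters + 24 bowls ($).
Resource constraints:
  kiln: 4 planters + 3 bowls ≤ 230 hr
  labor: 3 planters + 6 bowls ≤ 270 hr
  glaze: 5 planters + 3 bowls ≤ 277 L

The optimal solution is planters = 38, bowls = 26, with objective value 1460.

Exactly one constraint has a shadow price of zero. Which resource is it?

kiln: 230/230 (binding)
labor: 270/270 (binding)
glaze: 268/277 (slack 9)
By complementary slackness, a constraint with positive slack has shadow price 0 → glaze.

glaze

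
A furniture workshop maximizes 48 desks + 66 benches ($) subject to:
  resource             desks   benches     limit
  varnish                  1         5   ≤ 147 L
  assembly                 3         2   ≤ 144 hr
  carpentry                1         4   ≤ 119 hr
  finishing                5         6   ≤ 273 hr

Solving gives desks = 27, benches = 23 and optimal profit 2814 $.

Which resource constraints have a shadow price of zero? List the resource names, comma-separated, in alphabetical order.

varnish: 142/147 (slack 5)
assembly: 127/144 (slack 17)
carpentry: 119/119 (binding)
finishing: 273/273 (binding)
By complementary slackness, a constraint with positive slack has shadow price 0 → assembly, varnish.

assembly, varnish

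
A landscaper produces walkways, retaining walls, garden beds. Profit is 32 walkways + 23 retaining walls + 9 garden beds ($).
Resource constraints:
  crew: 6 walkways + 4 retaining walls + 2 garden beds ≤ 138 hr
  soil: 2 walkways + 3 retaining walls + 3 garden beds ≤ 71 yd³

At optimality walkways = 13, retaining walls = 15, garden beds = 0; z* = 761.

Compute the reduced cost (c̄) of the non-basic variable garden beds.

Both crew and soil are binding at x*.
Dual feasibility on the basic columns requires 6·y_crew + 2·y_soil = 32, 4·y_crew + 3·y_soil = 23.
This yields shadow prices y_crew = 5, y_soil = 1.
Reduced cost of garden beds: c₃ − yᵀa₃ = 9 − (5·2 + 1·3) = 9 − 13 = -4.

-4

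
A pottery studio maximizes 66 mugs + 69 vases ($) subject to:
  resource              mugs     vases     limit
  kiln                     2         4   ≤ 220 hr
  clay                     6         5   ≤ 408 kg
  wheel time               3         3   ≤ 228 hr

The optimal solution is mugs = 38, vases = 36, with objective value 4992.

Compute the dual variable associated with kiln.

6

Check each constraint at x*: kiln 220/220 (tight); clay 408/408 (tight); wheel time 222/228 (slack 6).
Since wheel time is not tight, its dual is 0.
Dual feasibility on the basic columns requires 2·y_kiln + 6·y_clay = 66, 4·y_kiln + 5·y_clay = 69.
This yields shadow prices y_kiln = 6, y_clay = 9.
Shadow price of kiln = 6.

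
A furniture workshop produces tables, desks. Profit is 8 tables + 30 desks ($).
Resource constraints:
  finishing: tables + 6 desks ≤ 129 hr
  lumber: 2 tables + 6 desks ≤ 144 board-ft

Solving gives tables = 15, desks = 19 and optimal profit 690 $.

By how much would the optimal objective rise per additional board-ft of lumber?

3

Both finishing and lumber are binding at x*.
Dual feasibility on the basic columns requires 1·y_finishing + 2·y_lumber = 8, 6·y_finishing + 6·y_lumber = 30.
→ y_finishing = 2 and y_lumber = 3.
Shadow price of lumber = 3.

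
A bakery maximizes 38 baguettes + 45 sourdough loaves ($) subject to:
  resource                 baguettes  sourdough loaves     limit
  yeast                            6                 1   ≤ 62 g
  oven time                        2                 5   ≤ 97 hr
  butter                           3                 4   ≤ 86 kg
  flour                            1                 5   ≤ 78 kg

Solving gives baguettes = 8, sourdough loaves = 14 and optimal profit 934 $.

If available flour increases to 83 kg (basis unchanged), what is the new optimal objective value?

974

Check each constraint at x*: yeast 62/62 (tight); oven time 86/97 (slack 11); butter 80/86 (slack 6); flour 78/78 (tight).
By complementary slackness, y = 0 for the non-binding constraints.
The binding rows give the dual system: 6·y_yeast + 1·y_flour = 38 and 1·y_yeast + 5·y_flour = 45.
→ y_yeast = 5 and y_flour = 8.
Δz = y_flour·Δb = 8 × (5) = 40, so new z* = 934 + 40 = 974.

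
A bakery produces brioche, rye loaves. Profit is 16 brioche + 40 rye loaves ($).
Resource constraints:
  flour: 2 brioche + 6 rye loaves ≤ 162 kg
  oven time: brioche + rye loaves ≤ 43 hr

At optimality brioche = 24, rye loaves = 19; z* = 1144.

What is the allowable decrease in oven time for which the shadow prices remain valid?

Binding constraints: flour, oven time. The basis is B = [[2,6],[1,1]] with det -4.
Per unit decrease in oven time, x* moves by d = (-1.5, 0.5).
The basis stays optimal until brioche reaches 0; allowable decrease = 16 hr.

16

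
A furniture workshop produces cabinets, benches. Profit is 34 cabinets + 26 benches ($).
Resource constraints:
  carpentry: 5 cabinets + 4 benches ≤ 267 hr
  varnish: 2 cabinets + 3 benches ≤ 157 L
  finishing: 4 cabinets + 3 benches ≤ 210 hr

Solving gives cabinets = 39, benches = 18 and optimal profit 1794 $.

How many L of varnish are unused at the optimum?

varnish used = 2·39 + 3·18 = 132; slack = 157 − 132 = 25.

25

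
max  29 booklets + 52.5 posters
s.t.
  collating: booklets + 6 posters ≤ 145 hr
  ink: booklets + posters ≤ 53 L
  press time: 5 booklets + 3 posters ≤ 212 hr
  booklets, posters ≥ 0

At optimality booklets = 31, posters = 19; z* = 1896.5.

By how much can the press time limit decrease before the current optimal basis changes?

Binding constraints: collating, press time. The basis is B = [[1,6],[5,3]] with det -27.
Per unit decrease in press time, x* moves by d = (-0.2222, 0.037).
The basis stays optimal until booklets reaches 0; allowable decrease = 139.5 hr.

139.5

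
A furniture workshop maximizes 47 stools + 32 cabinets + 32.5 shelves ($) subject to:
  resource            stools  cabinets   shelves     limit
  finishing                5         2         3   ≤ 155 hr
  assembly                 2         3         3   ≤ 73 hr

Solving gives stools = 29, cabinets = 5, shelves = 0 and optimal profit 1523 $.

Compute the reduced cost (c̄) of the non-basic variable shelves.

At the optimum: finishing uses 155 of 155 (binding); assembly uses 73 of 73 (binding).
Dual feasibility on the basic columns requires 5·y_finishing + 2·y_assembly = 47, 2·y_finishing + 3·y_assembly = 32.
→ y_finishing = 7 and y_assembly = 6.
Reduced cost of shelves: c₃ − yᵀa₃ = 32.5 − (7·3 + 6·3) = 32.5 − 39 = -6.5.

-6.5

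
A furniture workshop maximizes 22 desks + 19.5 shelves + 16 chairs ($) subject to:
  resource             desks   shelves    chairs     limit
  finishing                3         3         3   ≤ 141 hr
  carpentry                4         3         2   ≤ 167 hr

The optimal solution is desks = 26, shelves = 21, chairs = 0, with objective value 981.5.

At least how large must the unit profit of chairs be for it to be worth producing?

At the optimum: finishing uses 141 of 141 (binding); carpentry uses 167 of 167 (binding).
The binding rows give the dual system: 3·y_finishing + 4·y_carpentry = 22 and 3·y_finishing + 3·y_carpentry = 19.5.
→ y_finishing = 4 and y_carpentry = 2.5.
chairs enters the basis when its profit ≥ yᵀa₃ = 4·3 + 2.5·2 = 17.

17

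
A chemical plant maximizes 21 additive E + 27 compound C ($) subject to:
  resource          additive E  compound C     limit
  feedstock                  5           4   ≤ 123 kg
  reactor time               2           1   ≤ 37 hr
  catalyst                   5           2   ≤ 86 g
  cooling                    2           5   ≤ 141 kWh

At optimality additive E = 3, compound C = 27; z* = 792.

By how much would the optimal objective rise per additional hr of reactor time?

0

Binding: feedstock and cooling. Non-binding: reactor time (4 unused), catalyst (17 unused).
By complementary slackness, y = 0 for the non-binding constraints.
The binding rows give the dual system: 5·y_feedstock + 2·y_cooling = 21 and 4·y_feedstock + 5·y_cooling = 27.
→ y_feedstock = 3 and y_cooling = 3.
Shadow price of reactor time = 0.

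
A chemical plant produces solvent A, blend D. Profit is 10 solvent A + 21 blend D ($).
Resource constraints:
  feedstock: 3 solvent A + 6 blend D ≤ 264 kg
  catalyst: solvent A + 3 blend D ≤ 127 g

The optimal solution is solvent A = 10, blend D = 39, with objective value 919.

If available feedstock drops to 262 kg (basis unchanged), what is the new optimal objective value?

Check each constraint at x*: feedstock 264/264 (tight); catalyst 127/127 (tight).
The binding rows give the dual system: 3·y_feedstock + 1·y_catalyst = 10 and 6·y_feedstock + 3·y_catalyst = 21.
This yields shadow prices y_feedstock = 3, y_catalyst = 1.
Δz = y_feedstock·Δb = 3 × (-2) = -6, so new z* = 919 − 6 = 913.

913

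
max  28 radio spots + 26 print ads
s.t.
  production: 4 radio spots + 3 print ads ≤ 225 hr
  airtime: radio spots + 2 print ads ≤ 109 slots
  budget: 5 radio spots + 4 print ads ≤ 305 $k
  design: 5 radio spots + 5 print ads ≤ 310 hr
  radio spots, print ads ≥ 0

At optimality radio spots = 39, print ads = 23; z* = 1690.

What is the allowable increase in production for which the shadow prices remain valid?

Binding constraints: production, design. The basis is B = [[4,3],[5,5]] with det 5.
Per unit increase in production, x* moves by d = (1, -1).
The basis stays optimal until budget becomes binding; allowable increase = 18 hr.

18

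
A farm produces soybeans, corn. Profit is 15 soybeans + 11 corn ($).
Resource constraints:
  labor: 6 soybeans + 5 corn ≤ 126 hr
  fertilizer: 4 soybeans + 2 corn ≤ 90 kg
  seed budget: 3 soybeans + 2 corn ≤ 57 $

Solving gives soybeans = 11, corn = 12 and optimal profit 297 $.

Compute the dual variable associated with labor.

1

Check each constraint at x*: labor 126/126 (tight); fertilizer 68/90 (slack 22); seed budget 57/57 (tight).
Slack constraints have shadow price 0 (complementary slackness).
From A_Bᵀ y = c: 6·y_labor + 3·y_seed budget = 15; 5·y_labor + 2·y_seed budget = 11.
→ y_labor = 1 and y_seed budget = 3.
Shadow price of labor = 1.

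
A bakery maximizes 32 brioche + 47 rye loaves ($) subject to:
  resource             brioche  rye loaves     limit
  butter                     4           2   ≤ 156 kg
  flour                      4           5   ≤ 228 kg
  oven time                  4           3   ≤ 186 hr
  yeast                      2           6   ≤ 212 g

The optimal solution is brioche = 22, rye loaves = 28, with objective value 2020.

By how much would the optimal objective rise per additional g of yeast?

2

At the optimum: butter uses 144 of 156 (slack = 12); flour uses 228 of 228 (binding); oven time uses 172 of 186 (slack = 14); yeast uses 212 of 212 (binding).
By complementary slackness, y = 0 for the non-binding constraints.
The binding rows give the dual system: 4·y_flour + 2·y_yeast = 32 and 5·y_flour + 6·y_yeast = 47.
→ y_flour = 7 and y_yeast = 2.
Shadow price of yeast = 2.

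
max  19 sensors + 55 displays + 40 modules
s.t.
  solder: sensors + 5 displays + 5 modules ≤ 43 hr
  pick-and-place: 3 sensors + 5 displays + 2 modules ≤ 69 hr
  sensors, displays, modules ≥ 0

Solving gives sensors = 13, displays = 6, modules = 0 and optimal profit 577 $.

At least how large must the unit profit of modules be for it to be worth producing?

43

Both solder and pick-and-place are binding at x*.
The binding rows give the dual system: 1·y_solder + 3·y_pick-and-place = 19 and 5·y_solder + 5·y_pick-and-place = 55.
→ y_solder = 7 and y_pick-and-place = 4.
modules enters the basis when its profit ≥ yᵀa₃ = 7·5 + 4·2 = 43.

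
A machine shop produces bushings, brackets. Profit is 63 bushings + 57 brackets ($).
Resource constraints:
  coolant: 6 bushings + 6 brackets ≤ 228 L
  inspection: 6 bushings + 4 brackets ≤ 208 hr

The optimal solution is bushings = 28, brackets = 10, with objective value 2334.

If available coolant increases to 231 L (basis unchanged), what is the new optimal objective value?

2356.5

At the optimum: coolant uses 228 of 228 (binding); inspection uses 208 of 208 (binding).
Dual feasibility on the basic columns requires 6·y_coolant + 6·y_inspection = 63, 6·y_coolant + 4·y_inspection = 57.
→ y_coolant = 7.5 and y_inspection = 3.
Δz = y_coolant·Δb = 7.5 × (3) = 22.5, so new z* = 2334 + 22.5 = 2356.5.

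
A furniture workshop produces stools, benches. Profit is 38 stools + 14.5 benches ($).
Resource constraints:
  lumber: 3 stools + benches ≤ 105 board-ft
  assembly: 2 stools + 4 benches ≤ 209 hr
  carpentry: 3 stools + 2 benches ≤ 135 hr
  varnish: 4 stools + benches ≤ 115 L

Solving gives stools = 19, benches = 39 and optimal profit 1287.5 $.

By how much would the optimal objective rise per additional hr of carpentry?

4

Binding: carpentry and varnish. Non-binding: lumber (9 unused), assembly (15 unused).
Slack constraints have shadow price 0 (complementary slackness).
From A_Bᵀ y = c: 3·y_carpentry + 4·y_varnish = 38; 2·y_carpentry + 1·y_varnish = 14.5.
→ y_carpentry = 4 and y_varnish = 6.5.
Shadow price of carpentry = 4.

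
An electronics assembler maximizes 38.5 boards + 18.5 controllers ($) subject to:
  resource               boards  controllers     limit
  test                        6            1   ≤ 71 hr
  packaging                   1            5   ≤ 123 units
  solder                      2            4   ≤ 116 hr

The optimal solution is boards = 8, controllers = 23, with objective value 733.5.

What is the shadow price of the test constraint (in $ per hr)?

6

Check each constraint at x*: test 71/71 (tight); packaging 123/123 (tight); solder 108/116 (slack 8).
Since solder is not tight, its dual is 0.
The binding rows give the dual system: 6·y_test + 1·y_packaging = 38.5 and 1·y_test + 5·y_packaging = 18.5.
Solving: y_test = 6, y_packaging = 2.5.
Shadow price of test = 6.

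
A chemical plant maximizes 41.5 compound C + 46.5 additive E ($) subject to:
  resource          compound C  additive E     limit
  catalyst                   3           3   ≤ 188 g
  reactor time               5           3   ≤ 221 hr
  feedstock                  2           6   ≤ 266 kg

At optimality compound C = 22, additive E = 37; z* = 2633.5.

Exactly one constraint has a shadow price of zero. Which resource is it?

catalyst

catalyst: 177/188 (slack 11)
reactor time: 221/221 (binding)
feedstock: 266/266 (binding)
By complementary slackness, a constraint with positive slack has shadow price 0 → catalyst.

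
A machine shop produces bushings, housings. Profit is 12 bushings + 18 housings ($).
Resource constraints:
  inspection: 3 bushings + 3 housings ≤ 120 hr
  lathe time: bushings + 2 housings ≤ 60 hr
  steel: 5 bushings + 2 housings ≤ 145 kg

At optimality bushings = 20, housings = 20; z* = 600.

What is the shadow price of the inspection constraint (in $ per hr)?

Check each constraint at x*: inspection 120/120 (tight); lathe time 60/60 (tight); steel 140/145 (slack 5).
By complementary slackness, y = 0 for the non-binding constraint.
The binding rows give the dual system: 3·y_inspection + 1·y_lathe time = 12 and 3·y_inspection + 2·y_lathe time = 18.
Solving: y_inspection = 2, y_lathe time = 6.
Shadow price of inspection = 2.

2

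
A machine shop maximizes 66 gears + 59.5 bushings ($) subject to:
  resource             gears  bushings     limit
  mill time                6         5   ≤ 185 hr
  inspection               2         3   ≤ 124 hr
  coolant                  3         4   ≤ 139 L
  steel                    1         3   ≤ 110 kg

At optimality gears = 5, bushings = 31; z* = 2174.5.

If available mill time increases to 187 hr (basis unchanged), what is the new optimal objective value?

2193.5

At the optimum: mill time uses 185 of 185 (binding); inspection uses 103 of 124 (slack = 21); coolant uses 139 of 139 (binding); steel uses 98 of 110 (slack = 12).
Since inspection, steel are not tight, their duals are 0.
Dual feasibility on the basic columns requires 6·y_mill time + 3·y_coolant = 66, 5·y_mill time + 4·y_coolant = 59.5.
This yields shadow prices y_mill time = 9.5, y_coolant = 3.
Δz = y_mill time·Δb = 9.5 × (2) = 19, so new z* = 2174.5 + 19 = 2193.5.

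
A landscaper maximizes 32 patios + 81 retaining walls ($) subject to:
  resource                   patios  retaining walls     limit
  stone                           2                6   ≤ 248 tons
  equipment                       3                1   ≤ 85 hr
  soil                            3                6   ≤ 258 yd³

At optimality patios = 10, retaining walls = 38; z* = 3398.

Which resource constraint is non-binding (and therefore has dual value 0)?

equipment

stone: 248/248 (binding)
equipment: 68/85 (slack 17)
soil: 258/258 (binding)
By complementary slackness, a constraint with positive slack has shadow price 0 → equipment.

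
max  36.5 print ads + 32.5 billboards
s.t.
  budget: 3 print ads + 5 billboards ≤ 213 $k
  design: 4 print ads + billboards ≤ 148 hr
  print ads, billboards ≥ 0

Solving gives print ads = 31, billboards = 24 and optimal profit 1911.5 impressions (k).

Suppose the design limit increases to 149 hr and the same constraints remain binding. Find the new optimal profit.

1916.5

Check each constraint at x*: budget 213/213 (tight); design 148/148 (tight).
From A_Bᵀ y = c: 3·y_budget + 4·y_design = 36.5; 5·y_budget + 1·y_design = 32.5.
→ y_budget = 5.5 and y_design = 5.
Δz = y_design·Δb = 5 × (1) = 5, so new z* = 1911.5 + 5 = 1916.5.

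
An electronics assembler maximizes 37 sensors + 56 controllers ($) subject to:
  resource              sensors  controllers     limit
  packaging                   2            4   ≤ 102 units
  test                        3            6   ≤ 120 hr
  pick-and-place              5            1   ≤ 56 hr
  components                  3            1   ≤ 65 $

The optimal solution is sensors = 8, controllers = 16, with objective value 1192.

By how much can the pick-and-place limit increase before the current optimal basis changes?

Binding constraints: test, pick-and-place. The basis is B = [[3,6],[5,1]] with det -27.
Per unit increase in pick-and-place, x* moves by d = (0.2222, -0.1111).
The basis stays optimal until components becomes binding; allowable increase = 45 hr.

45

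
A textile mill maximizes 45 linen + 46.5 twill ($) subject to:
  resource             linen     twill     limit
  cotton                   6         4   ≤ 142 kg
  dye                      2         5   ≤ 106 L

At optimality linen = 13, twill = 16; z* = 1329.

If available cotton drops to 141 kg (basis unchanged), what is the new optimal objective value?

Both cotton and dye are binding at x*.
The binding rows give the dual system: 6·y_cotton + 2·y_dye = 45 and 4·y_cotton + 5·y_dye = 46.5.
→ y_cotton = 6 and y_dye = 4.5.
Δz = y_cotton·Δb = 6 × (-1) = -6, so new z* = 1329 − 6 = 1323.

1323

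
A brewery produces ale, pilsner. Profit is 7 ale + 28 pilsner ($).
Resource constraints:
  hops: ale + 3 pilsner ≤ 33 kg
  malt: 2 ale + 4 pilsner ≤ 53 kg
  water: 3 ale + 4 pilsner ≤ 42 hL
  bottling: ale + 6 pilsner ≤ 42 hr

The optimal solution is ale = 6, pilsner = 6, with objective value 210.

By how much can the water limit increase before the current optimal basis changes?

Binding constraints: water, bottling. The basis is B = [[3,4],[1,6]] with det 14.
Per unit increase in water, x* moves by d = (0.4286, -0.0714).
The basis stays optimal until malt becomes binding; allowable increase = 29.75 hL.

29.75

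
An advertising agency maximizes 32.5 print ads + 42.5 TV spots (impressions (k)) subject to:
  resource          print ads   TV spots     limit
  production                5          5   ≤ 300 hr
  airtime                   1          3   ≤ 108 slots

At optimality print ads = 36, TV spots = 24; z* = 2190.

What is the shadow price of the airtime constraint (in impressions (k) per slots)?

Both production and airtime are binding at x*.
Dual feasibility on the basic columns requires 5·y_production + 1·y_airtime = 32.5, 5·y_production + 3·y_airtime = 42.5.
Solving: y_production = 5.5, y_airtime = 5.
Shadow price of airtime = 5.

5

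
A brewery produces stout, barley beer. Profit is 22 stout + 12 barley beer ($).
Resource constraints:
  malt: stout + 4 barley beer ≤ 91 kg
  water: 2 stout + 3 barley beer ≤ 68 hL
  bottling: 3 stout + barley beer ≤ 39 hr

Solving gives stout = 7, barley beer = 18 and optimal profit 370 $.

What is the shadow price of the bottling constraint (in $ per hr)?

At the optimum: malt uses 79 of 91 (slack = 12); water uses 68 of 68 (binding); bottling uses 39 of 39 (binding).
Since malt is not tight, its dual is 0.
The binding rows give the dual system: 2·y_water + 3·y_bottling = 22 and 3·y_water + 1·y_bottling = 12.
Solving: y_water = 2, y_bottling = 6.
Shadow price of bottling = 6.

6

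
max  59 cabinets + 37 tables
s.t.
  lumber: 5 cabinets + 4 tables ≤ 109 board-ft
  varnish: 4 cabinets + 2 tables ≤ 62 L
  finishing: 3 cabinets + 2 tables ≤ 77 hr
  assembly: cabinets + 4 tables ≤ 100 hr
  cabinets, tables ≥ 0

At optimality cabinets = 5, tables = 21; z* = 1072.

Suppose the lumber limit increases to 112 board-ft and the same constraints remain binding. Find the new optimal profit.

Binding: lumber and varnish. Non-binding: finishing (20 unused), assembly (11 unused).
Since finishing, assembly are not tight, their duals are 0.
Dual feasibility on the basic columns requires 5·y_lumber + 4·y_varnish = 59, 4·y_lumber + 2·y_varnish = 37.
This yields shadow prices y_lumber = 5, y_varnish = 8.5.
Δz = y_lumber·Δb = 5 × (3) = 15, so new z* = 1072 + 15 = 1087.

1087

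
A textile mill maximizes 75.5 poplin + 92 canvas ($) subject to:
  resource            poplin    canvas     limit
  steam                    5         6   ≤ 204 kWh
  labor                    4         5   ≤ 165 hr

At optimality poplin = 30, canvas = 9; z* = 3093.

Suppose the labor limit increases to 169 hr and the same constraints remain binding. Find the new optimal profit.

Both steam and labor are binding at x*.
From A_Bᵀ y = c: 5·y_steam + 4·y_labor = 75.5; 6·y_steam + 5·y_labor = 92.
Solving: y_steam = 9.5, y_labor = 7.
Δz = y_labor·Δb = 7 × (4) = 28, so new z* = 3093 + 28 = 3121.

3121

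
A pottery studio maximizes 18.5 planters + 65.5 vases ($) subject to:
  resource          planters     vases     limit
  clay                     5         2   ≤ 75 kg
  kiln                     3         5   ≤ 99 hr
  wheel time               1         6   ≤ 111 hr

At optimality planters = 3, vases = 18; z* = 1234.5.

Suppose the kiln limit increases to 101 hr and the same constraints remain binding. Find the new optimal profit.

1241.5

Check each constraint at x*: clay 51/75 (slack 24); kiln 99/99 (tight); wheel time 111/111 (tight).
By complementary slackness, y = 0 for the non-binding constraint.
The binding rows give the dual system: 3·y_kiln + 1·y_wheel time = 18.5 and 5·y_kiln + 6·y_wheel time = 65.5.
→ y_kiln = 3.5 and y_wheel time = 8.
Δz = y_kiln·Δb = 3.5 × (2) = 7, so new z* = 1234.5 + 7 = 1241.5.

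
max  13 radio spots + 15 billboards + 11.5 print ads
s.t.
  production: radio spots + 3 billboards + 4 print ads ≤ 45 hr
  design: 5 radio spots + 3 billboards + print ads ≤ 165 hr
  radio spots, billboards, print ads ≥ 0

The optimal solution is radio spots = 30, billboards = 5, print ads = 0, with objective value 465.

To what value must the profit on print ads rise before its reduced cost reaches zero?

14

Check each constraint at x*: production 45/45 (tight); design 165/165 (tight).
The binding rows give the dual system: 1·y_production + 5·y_design = 13 and 3·y_production + 3·y_design = 15.
→ y_production = 3 and y_design = 2.
print ads enters the basis when its profit ≥ yᵀa₃ = 3·4 + 2·1 = 14.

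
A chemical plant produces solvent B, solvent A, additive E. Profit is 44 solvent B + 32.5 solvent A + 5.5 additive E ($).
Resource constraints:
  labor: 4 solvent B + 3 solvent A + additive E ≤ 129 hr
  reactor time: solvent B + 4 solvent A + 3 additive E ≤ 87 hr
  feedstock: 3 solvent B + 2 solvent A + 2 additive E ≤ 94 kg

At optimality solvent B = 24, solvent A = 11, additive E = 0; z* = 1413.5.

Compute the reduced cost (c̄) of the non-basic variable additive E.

-8

Binding: labor and feedstock. Non-binding: reactor time (19 unused).
By complementary slackness, y = 0 for the non-binding constraint.
The binding rows give the dual system: 4·y_labor + 3·y_feedstock = 44 and 3·y_labor + 2·y_feedstock = 32.5.
Solving: y_labor = 9.5, y_feedstock = 2.
Reduced cost of additive E: c₃ − yᵀa₃ = 5.5 − (9.5·1 + 2·2) = 5.5 − 13.5 = -8.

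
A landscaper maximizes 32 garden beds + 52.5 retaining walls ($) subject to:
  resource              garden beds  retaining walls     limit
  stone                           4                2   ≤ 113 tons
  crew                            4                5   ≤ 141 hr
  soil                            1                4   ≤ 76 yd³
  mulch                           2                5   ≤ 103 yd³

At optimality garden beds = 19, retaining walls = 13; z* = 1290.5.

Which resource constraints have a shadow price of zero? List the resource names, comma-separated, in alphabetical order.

stone: 102/113 (slack 11)
crew: 141/141 (binding)
soil: 71/76 (slack 5)
mulch: 103/103 (binding)
By complementary slackness, a constraint with positive slack has shadow price 0 → soil, stone.

soil, stone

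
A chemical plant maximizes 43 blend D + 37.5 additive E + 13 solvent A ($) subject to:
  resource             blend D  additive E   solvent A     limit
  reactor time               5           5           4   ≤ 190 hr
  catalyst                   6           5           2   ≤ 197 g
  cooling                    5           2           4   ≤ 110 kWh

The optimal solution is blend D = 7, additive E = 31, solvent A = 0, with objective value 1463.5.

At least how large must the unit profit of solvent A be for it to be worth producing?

19

Binding: reactor time and catalyst. Non-binding: cooling (13 unused).
By complementary slackness, y = 0 for the non-binding constraint.
The binding rows give the dual system: 5·y_reactor time + 6·y_catalyst = 43 and 5·y_reactor time + 5·y_catalyst = 37.5.
→ y_reactor time = 2 and y_catalyst = 5.5.
solvent A enters the basis when its profit ≥ yᵀa₃ = 2·4 + 5.5·2 = 19.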